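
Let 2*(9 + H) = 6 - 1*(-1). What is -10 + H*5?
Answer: -75/2 ≈ -37.500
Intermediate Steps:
H = -11/2 (H = -9 + (6 - 1*(-1))/2 = -9 + (6 + 1)/2 = -9 + (1/2)*7 = -9 + 7/2 = -11/2 ≈ -5.5000)
-10 + H*5 = -10 - 11/2*5 = -10 - 55/2 = -75/2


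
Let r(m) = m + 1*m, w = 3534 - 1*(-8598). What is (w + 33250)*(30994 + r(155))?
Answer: 1420638128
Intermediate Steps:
w = 12132 (w = 3534 + 8598 = 12132)
r(m) = 2*m (r(m) = m + m = 2*m)
(w + 33250)*(30994 + r(155)) = (12132 + 33250)*(30994 + 2*155) = 45382*(30994 + 310) = 45382*31304 = 1420638128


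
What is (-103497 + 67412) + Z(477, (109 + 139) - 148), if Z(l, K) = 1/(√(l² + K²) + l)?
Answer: -360850477/10000 + √237529/10000 ≈ -36085.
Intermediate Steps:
Z(l, K) = 1/(l + √(K² + l²)) (Z(l, K) = 1/(√(K² + l²) + l) = 1/(l + √(K² + l²)))
(-103497 + 67412) + Z(477, (109 + 139) - 148) = (-103497 + 67412) + 1/(477 + √(((109 + 139) - 148)² + 477²)) = -36085 + 1/(477 + √((248 - 148)² + 227529)) = -36085 + 1/(477 + √(100² + 227529)) = -36085 + 1/(477 + √(10000 + 227529)) = -36085 + 1/(477 + √237529)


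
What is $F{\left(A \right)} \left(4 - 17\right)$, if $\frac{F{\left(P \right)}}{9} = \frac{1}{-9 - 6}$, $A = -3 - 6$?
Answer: $\frac{39}{5} \approx 7.8$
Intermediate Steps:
$A = -9$
$F{\left(P \right)} = - \frac{3}{5}$ ($F{\left(P \right)} = \frac{9}{-9 - 6} = \frac{9}{-15} = 9 \left(- \frac{1}{15}\right) = - \frac{3}{5}$)
$F{\left(A \right)} \left(4 - 17\right) = - \frac{3 \left(4 - 17\right)}{5} = \left(- \frac{3}{5}\right) \left(-13\right) = \frac{39}{5}$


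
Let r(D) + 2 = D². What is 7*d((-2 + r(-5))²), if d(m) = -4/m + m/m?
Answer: 437/63 ≈ 6.9365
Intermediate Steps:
r(D) = -2 + D²
d(m) = 1 - 4/m (d(m) = -4/m + 1 = 1 - 4/m)
7*d((-2 + r(-5))²) = 7*((-4 + (-2 + (-2 + (-5)²))²)/((-2 + (-2 + (-5)²))²)) = 7*((-4 + (-2 + (-2 + 25))²)/((-2 + (-2 + 25))²)) = 7*((-4 + (-2 + 23)²)/((-2 + 23)²)) = 7*((-4 + 21²)/(21²)) = 7*((-4 + 441)/441) = 7*((1/441)*437) = 7*(437/441) = 437/63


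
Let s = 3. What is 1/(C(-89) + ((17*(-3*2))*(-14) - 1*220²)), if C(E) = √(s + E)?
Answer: -23486/1103184435 - I*√86/2206368870 ≈ -2.1289e-5 - 4.2031e-9*I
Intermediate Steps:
C(E) = √(3 + E)
1/(C(-89) + ((17*(-3*2))*(-14) - 1*220²)) = 1/(√(3 - 89) + ((17*(-3*2))*(-14) - 1*220²)) = 1/(√(-86) + ((17*(-6))*(-14) - 1*48400)) = 1/(I*√86 + (-102*(-14) - 48400)) = 1/(I*√86 + (1428 - 48400)) = 1/(I*√86 - 46972) = 1/(-46972 + I*√86)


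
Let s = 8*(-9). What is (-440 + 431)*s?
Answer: 648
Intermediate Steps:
s = -72
(-440 + 431)*s = (-440 + 431)*(-72) = -9*(-72) = 648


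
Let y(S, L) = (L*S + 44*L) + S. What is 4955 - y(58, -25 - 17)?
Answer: 9181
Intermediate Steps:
y(S, L) = S + 44*L + L*S (y(S, L) = (44*L + L*S) + S = S + 44*L + L*S)
4955 - y(58, -25 - 17) = 4955 - (58 + 44*(-25 - 17) + (-25 - 17)*58) = 4955 - (58 + 44*(-42) - 42*58) = 4955 - (58 - 1848 - 2436) = 4955 - 1*(-4226) = 4955 + 4226 = 9181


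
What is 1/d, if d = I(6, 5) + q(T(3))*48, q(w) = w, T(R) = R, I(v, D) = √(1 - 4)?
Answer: 48/6913 - I*√3/20739 ≈ 0.0069434 - 8.3517e-5*I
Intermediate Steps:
I(v, D) = I*√3 (I(v, D) = √(-3) = I*√3)
d = 144 + I*√3 (d = I*√3 + 3*48 = I*√3 + 144 = 144 + I*√3 ≈ 144.0 + 1.732*I)
1/d = 1/(144 + I*√3)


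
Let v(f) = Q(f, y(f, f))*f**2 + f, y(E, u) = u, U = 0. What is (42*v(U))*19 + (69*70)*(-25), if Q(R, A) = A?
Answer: -120750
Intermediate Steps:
v(f) = f + f**3 (v(f) = f*f**2 + f = f**3 + f = f + f**3)
(42*v(U))*19 + (69*70)*(-25) = (42*(0 + 0**3))*19 + (69*70)*(-25) = (42*(0 + 0))*19 + 4830*(-25) = (42*0)*19 - 120750 = 0*19 - 120750 = 0 - 120750 = -120750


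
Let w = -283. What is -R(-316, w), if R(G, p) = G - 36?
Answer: 352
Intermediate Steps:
R(G, p) = -36 + G
-R(-316, w) = -(-36 - 316) = -1*(-352) = 352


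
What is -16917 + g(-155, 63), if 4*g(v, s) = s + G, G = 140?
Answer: -67465/4 ≈ -16866.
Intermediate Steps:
g(v, s) = 35 + s/4 (g(v, s) = (s + 140)/4 = (140 + s)/4 = 35 + s/4)
-16917 + g(-155, 63) = -16917 + (35 + (¼)*63) = -16917 + (35 + 63/4) = -16917 + 203/4 = -67465/4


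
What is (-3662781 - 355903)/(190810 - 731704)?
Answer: 2009342/270447 ≈ 7.4297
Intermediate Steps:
(-3662781 - 355903)/(190810 - 731704) = -4018684/(-540894) = -4018684*(-1/540894) = 2009342/270447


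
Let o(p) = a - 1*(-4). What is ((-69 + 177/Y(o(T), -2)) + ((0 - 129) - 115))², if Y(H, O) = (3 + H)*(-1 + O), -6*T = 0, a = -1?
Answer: 3751969/36 ≈ 1.0422e+5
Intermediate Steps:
T = 0 (T = -⅙*0 = 0)
o(p) = 3 (o(p) = -1 - 1*(-4) = -1 + 4 = 3)
Y(H, O) = (-1 + O)*(3 + H)
((-69 + 177/Y(o(T), -2)) + ((0 - 129) - 115))² = ((-69 + 177/(-3 - 1*3 + 3*(-2) + 3*(-2))) + ((0 - 129) - 115))² = ((-69 + 177/(-3 - 3 - 6 - 6)) + (-129 - 115))² = ((-69 + 177/(-18)) - 244)² = ((-69 + 177*(-1/18)) - 244)² = ((-69 - 59/6) - 244)² = (-473/6 - 244)² = (-1937/6)² = 3751969/36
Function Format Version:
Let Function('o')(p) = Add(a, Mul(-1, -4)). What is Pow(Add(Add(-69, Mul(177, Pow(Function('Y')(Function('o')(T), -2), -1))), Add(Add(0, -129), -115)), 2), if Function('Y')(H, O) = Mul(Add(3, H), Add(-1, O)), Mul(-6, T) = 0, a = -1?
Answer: Rational(3751969, 36) ≈ 1.0422e+5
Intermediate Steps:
T = 0 (T = Mul(Rational(-1, 6), 0) = 0)
Function('o')(p) = 3 (Function('o')(p) = Add(-1, Mul(-1, -4)) = Add(-1, 4) = 3)
Function('Y')(H, O) = Mul(Add(-1, O), Add(3, H))
Pow(Add(Add(-69, Mul(177, Pow(Function('Y')(Function('o')(T), -2), -1))), Add(Add(0, -129), -115)), 2) = Pow(Add(Add(-69, Mul(177, Pow(Add(-3, Mul(-1, 3), Mul(3, -2), Mul(3, -2)), -1))), Add(Add(0, -129), -115)), 2) = Pow(Add(Add(-69, Mul(177, Pow(Add(-3, -3, -6, -6), -1))), Add(-129, -115)), 2) = Pow(Add(Add(-69, Mul(177, Pow(-18, -1))), -244), 2) = Pow(Add(Add(-69, Mul(177, Rational(-1, 18))), -244), 2) = Pow(Add(Add(-69, Rational(-59, 6)), -244), 2) = Pow(Add(Rational(-473, 6), -244), 2) = Pow(Rational(-1937, 6), 2) = Rational(3751969, 36)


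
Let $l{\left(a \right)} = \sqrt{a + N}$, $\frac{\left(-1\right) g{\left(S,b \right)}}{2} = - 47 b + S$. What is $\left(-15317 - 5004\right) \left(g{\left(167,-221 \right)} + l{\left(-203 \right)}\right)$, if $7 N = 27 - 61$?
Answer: $428935668 - 2903 i \sqrt{10185} \approx 4.2894 \cdot 10^{8} - 2.9297 \cdot 10^{5} i$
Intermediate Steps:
$g{\left(S,b \right)} = - 2 S + 94 b$ ($g{\left(S,b \right)} = - 2 \left(- 47 b + S\right) = - 2 \left(S - 47 b\right) = - 2 S + 94 b$)
$N = - \frac{34}{7}$ ($N = \frac{27 - 61}{7} = \frac{1}{7} \left(-34\right) = - \frac{34}{7} \approx -4.8571$)
$l{\left(a \right)} = \sqrt{- \frac{34}{7} + a}$ ($l{\left(a \right)} = \sqrt{a - \frac{34}{7}} = \sqrt{- \frac{34}{7} + a}$)
$\left(-15317 - 5004\right) \left(g{\left(167,-221 \right)} + l{\left(-203 \right)}\right) = \left(-15317 - 5004\right) \left(\left(\left(-2\right) 167 + 94 \left(-221\right)\right) + \frac{\sqrt{-238 + 49 \left(-203\right)}}{7}\right) = - 20321 \left(\left(-334 - 20774\right) + \frac{\sqrt{-238 - 9947}}{7}\right) = - 20321 \left(-21108 + \frac{\sqrt{-10185}}{7}\right) = - 20321 \left(-21108 + \frac{i \sqrt{10185}}{7}\right) = 428935668 - 2903 i \sqrt{10185}$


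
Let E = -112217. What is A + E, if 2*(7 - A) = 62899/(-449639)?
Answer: -100907921481/899278 ≈ -1.1221e+5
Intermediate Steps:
A = 6357845/899278 (A = 7 - 62899/(2*(-449639)) = 7 - 62899*(-1)/(2*449639) = 7 - ½*(-62899/449639) = 7 + 62899/899278 = 6357845/899278 ≈ 7.0699)
A + E = 6357845/899278 - 112217 = -100907921481/899278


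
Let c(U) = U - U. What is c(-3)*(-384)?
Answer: 0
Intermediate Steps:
c(U) = 0
c(-3)*(-384) = 0*(-384) = 0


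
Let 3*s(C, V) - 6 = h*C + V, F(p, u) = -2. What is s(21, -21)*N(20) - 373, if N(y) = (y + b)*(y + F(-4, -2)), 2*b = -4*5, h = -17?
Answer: -22693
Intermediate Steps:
b = -10 (b = (-4*5)/2 = (½)*(-20) = -10)
s(C, V) = 2 - 17*C/3 + V/3 (s(C, V) = 2 + (-17*C + V)/3 = 2 + (V - 17*C)/3 = 2 + (-17*C/3 + V/3) = 2 - 17*C/3 + V/3)
N(y) = (-10 + y)*(-2 + y) (N(y) = (y - 10)*(y - 2) = (-10 + y)*(-2 + y))
s(21, -21)*N(20) - 373 = (2 - 17/3*21 + (⅓)*(-21))*(20 + 20² - 12*20) - 373 = (2 - 119 - 7)*(20 + 400 - 240) - 373 = -124*180 - 373 = -22320 - 373 = -22693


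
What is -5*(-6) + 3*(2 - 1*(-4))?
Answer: 48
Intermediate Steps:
-5*(-6) + 3*(2 - 1*(-4)) = 30 + 3*(2 + 4) = 30 + 3*6 = 30 + 18 = 48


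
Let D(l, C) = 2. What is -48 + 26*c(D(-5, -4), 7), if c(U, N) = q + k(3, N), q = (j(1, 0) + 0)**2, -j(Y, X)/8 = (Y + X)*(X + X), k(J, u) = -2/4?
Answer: -61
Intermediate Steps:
k(J, u) = -1/2 (k(J, u) = -2*1/4 = -1/2)
j(Y, X) = -16*X*(X + Y) (j(Y, X) = -8*(Y + X)*(X + X) = -8*(X + Y)*2*X = -16*X*(X + Y))
q = 0 (q = (-16*0*(0 + 1) + 0)**2 = (-16*0*1 + 0)**2 = (0 + 0)**2 = 0**2 = 0)
c(U, N) = -1/2 (c(U, N) = 0 - 1/2 = -1/2)
-48 + 26*c(D(-5, -4), 7) = -48 + 26*(-1/2) = -48 - 13 = -61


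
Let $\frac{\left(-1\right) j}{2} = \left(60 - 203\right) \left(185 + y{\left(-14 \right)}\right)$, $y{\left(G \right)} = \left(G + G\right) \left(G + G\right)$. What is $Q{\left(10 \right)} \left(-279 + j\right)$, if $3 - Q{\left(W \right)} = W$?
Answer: $-1937985$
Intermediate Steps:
$y{\left(G \right)} = 4 G^{2}$ ($y{\left(G \right)} = 2 G 2 G = 4 G^{2}$)
$Q{\left(W \right)} = 3 - W$
$j = 277134$ ($j = - 2 \left(60 - 203\right) \left(185 + 4 \left(-14\right)^{2}\right) = - 2 \left(- 143 \left(185 + 4 \cdot 196\right)\right) = - 2 \left(- 143 \left(185 + 784\right)\right) = - 2 \left(\left(-143\right) 969\right) = \left(-2\right) \left(-138567\right) = 277134$)
$Q{\left(10 \right)} \left(-279 + j\right) = \left(3 - 10\right) \left(-279 + 277134\right) = \left(3 - 10\right) 276855 = \left(-7\right) 276855 = -1937985$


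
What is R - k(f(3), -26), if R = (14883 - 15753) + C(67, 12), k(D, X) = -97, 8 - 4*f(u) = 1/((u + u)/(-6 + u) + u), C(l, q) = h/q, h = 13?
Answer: -9263/12 ≈ -771.92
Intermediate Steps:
C(l, q) = 13/q
f(u) = 2 - 1/(4*(u + 2*u/(-6 + u))) (f(u) = 2 - 1/(4*((u + u)/(-6 + u) + u)) = 2 - 1/(4*((2*u)/(-6 + u) + u)) = 2 - 1/(4*(2*u/(-6 + u) + u)) = 2 - 1/(4*(u + 2*u/(-6 + u))))
R = -10427/12 (R = (14883 - 15753) + 13/12 = -870 + 13*(1/12) = -870 + 13/12 = -10427/12 ≈ -868.92)
R - k(f(3), -26) = -10427/12 - 1*(-97) = -10427/12 + 97 = -9263/12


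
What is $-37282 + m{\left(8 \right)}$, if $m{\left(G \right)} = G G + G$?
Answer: $-37210$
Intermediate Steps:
$m{\left(G \right)} = G + G^{2}$ ($m{\left(G \right)} = G^{2} + G = G + G^{2}$)
$-37282 + m{\left(8 \right)} = -37282 + 8 \left(1 + 8\right) = -37282 + 8 \cdot 9 = -37282 + 72 = -37210$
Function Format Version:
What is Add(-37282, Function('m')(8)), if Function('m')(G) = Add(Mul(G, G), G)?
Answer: -37210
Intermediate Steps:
Function('m')(G) = Add(G, Pow(G, 2)) (Function('m')(G) = Add(Pow(G, 2), G) = Add(G, Pow(G, 2)))
Add(-37282, Function('m')(8)) = Add(-37282, Mul(8, Add(1, 8))) = Add(-37282, Mul(8, 9)) = Add(-37282, 72) = -37210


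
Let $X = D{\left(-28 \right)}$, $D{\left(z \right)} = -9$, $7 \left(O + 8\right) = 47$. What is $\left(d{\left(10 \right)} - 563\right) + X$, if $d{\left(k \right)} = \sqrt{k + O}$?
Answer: $-572 + \frac{\sqrt{427}}{7} \approx -569.05$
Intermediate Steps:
$O = - \frac{9}{7}$ ($O = -8 + \frac{1}{7} \cdot 47 = -8 + \frac{47}{7} = - \frac{9}{7} \approx -1.2857$)
$d{\left(k \right)} = \sqrt{- \frac{9}{7} + k}$ ($d{\left(k \right)} = \sqrt{k - \frac{9}{7}} = \sqrt{- \frac{9}{7} + k}$)
$X = -9$
$\left(d{\left(10 \right)} - 563\right) + X = \left(\frac{\sqrt{-63 + 49 \cdot 10}}{7} - 563\right) - 9 = \left(\frac{\sqrt{-63 + 490}}{7} - 563\right) - 9 = \left(\frac{\sqrt{427}}{7} - 563\right) - 9 = \left(-563 + \frac{\sqrt{427}}{7}\right) - 9 = -572 + \frac{\sqrt{427}}{7}$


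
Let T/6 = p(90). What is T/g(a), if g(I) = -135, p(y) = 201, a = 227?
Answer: -134/15 ≈ -8.9333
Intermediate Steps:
T = 1206 (T = 6*201 = 1206)
T/g(a) = 1206/(-135) = 1206*(-1/135) = -134/15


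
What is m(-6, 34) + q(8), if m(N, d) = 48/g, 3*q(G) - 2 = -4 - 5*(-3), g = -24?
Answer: 7/3 ≈ 2.3333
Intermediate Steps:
q(G) = 13/3 (q(G) = ⅔ + (-4 - 5*(-3))/3 = ⅔ + (-4 + 15)/3 = ⅔ + (⅓)*11 = ⅔ + 11/3 = 13/3)
m(N, d) = -2 (m(N, d) = 48/(-24) = 48*(-1/24) = -2)
m(-6, 34) + q(8) = -2 + 13/3 = 7/3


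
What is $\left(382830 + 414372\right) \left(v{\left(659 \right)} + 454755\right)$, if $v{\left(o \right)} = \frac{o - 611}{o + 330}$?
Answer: $\frac{358543786225086}{989} \approx 3.6253 \cdot 10^{11}$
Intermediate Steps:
$v{\left(o \right)} = \frac{-611 + o}{330 + o}$
$\left(382830 + 414372\right) \left(v{\left(659 \right)} + 454755\right) = \left(382830 + 414372\right) \left(\frac{-611 + 659}{330 + 659} + 454755\right) = 797202 \left(\frac{1}{989} \cdot 48 + 454755\right) = 797202 \left(\frac{48}{989} + 454755\right) = 797202 \cdot \frac{449752743}{989} = \frac{358543786225086}{989}$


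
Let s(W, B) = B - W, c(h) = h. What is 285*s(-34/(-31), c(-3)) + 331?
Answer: -25934/31 ≈ -836.58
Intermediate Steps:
285*s(-34/(-31), c(-3)) + 331 = 285*(-3 - (-34)/(-31)) + 331 = 285*(-3 - (-34)*(-1)/31) + 331 = 285*(-3 - 1*34/31) + 331 = 285*(-3 - 34/31) + 331 = 285*(-127/31) + 331 = -36195/31 + 331 = -25934/31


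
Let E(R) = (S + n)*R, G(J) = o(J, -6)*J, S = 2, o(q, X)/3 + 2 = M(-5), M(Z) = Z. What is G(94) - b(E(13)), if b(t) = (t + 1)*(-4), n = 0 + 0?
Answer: -1866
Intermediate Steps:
o(q, X) = -21 (o(q, X) = -6 + 3*(-5) = -6 - 15 = -21)
G(J) = -21*J
n = 0
E(R) = 2*R (E(R) = (2 + 0)*R = 2*R)
b(t) = -4 - 4*t (b(t) = (1 + t)*(-4) = -4 - 4*t)
G(94) - b(E(13)) = -21*94 - (-4 - 8*13) = -1974 - (-4 - 4*26) = -1974 - (-4 - 104) = -1974 - 1*(-108) = -1974 + 108 = -1866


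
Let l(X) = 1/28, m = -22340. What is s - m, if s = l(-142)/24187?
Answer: 15129452241/677236 ≈ 22340.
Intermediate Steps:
l(X) = 1/28
s = 1/677236 (s = (1/28)/24187 = (1/28)*(1/24187) = 1/677236 ≈ 1.4766e-6)
s - m = 1/677236 - 1*(-22340) = 1/677236 + 22340 = 15129452241/677236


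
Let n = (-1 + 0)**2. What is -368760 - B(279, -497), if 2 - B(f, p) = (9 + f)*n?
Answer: -368474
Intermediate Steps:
n = 1 (n = (-1)**2 = 1)
B(f, p) = -7 - f (B(f, p) = 2 - (9 + f) = 2 + (-9 - f) = -7 - f)
-368760 - B(279, -497) = -368760 - (-7 - 1*279) = -368760 - (-7 - 279) = -368760 - 1*(-286) = -368760 + 286 = -368474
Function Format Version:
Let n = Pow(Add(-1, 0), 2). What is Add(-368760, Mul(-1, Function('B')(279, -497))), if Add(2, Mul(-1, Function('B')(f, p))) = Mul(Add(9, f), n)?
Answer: -368474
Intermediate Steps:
n = 1 (n = Pow(-1, 2) = 1)
Function('B')(f, p) = Add(-7, Mul(-1, f)) (Function('B')(f, p) = Add(2, Mul(-1, Mul(Add(9, f), 1))) = Add(2, Mul(-1, Add(9, f))) = Add(2, Add(-9, Mul(-1, f))) = Add(-7, Mul(-1, f)))
Add(-368760, Mul(-1, Function('B')(279, -497))) = Add(-368760, Mul(-1, Add(-7, Mul(-1, 279)))) = Add(-368760, Mul(-1, Add(-7, -279))) = Add(-368760, Mul(-1, -286)) = Add(-368760, 286) = -368474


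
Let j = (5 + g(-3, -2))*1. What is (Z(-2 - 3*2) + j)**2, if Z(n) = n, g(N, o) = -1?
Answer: 16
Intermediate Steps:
j = 4 (j = (5 - 1)*1 = 4*1 = 4)
(Z(-2 - 3*2) + j)**2 = ((-2 - 3*2) + 4)**2 = ((-2 - 6) + 4)**2 = (-8 + 4)**2 = (-4)**2 = 16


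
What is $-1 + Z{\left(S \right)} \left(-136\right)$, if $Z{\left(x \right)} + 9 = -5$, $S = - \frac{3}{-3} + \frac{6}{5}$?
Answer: $1903$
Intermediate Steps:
$S = \frac{11}{5}$ ($S = \left(-3\right) \left(- \frac{1}{3}\right) + 6 \cdot \frac{1}{5} = 1 + \frac{6}{5} = \frac{11}{5} \approx 2.2$)
$Z{\left(x \right)} = -14$ ($Z{\left(x \right)} = -9 - 5 = -14$)
$-1 + Z{\left(S \right)} \left(-136\right) = -1 - -1904 = -1 + 1904 = 1903$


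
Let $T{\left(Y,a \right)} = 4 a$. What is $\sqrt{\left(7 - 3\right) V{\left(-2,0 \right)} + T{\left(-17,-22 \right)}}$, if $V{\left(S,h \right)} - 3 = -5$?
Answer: $4 i \sqrt{6} \approx 9.798 i$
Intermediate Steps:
$V{\left(S,h \right)} = -2$ ($V{\left(S,h \right)} = 3 - 5 = -2$)
$\sqrt{\left(7 - 3\right) V{\left(-2,0 \right)} + T{\left(-17,-22 \right)}} = \sqrt{\left(7 - 3\right) \left(-2\right) + 4 \left(-22\right)} = \sqrt{4 \left(-2\right) - 88} = \sqrt{-8 - 88} = \sqrt{-96} = 4 i \sqrt{6}$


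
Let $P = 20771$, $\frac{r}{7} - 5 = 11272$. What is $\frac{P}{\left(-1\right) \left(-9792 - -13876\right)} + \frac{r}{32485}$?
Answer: $- \frac{352359059}{132668740} \approx -2.6559$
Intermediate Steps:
$r = 78939$ ($r = 35 + 7 \cdot 11272 = 35 + 78904 = 78939$)
$\frac{P}{\left(-1\right) \left(-9792 - -13876\right)} + \frac{r}{32485} = \frac{20771}{\left(-1\right) \left(-9792 - -13876\right)} + \frac{78939}{32485} = \frac{20771}{\left(-1\right) \left(-9792 + 13876\right)} + 78939 \cdot \frac{1}{32485} = \frac{20771}{\left(-1\right) 4084} + \frac{78939}{32485} = \frac{20771}{-4084} + \frac{78939}{32485} = 20771 \left(- \frac{1}{4084}\right) + \frac{78939}{32485} = - \frac{20771}{4084} + \frac{78939}{32485} = - \frac{352359059}{132668740}$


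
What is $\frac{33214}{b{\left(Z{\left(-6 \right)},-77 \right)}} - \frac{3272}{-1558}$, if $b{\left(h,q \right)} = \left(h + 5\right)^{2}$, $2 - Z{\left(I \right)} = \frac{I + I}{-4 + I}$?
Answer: $\frac{648218526}{655139} \approx 989.44$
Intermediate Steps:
$Z{\left(I \right)} = 2 - \frac{2 I}{-4 + I}$ ($Z{\left(I \right)} = 2 - \frac{I + I}{-4 + I} = 2 - \frac{2 I}{-4 + I}$)
$b{\left(h,q \right)} = \left(5 + h\right)^{2}$
$\frac{33214}{b{\left(Z{\left(-6 \right)},-77 \right)}} - \frac{3272}{-1558} = \frac{33214}{\left(5 - \frac{8}{-4 - 6}\right)^{2}} - \frac{3272}{-1558} = \frac{33214}{\left(5 - \frac{8}{-10}\right)^{2}} - - \frac{1636}{779} = \frac{33214}{\left(5 - - \frac{4}{5}\right)^{2}} + \frac{1636}{779} = \frac{33214}{\left(5 + \frac{4}{5}\right)^{2}} + \frac{1636}{779} = \frac{33214}{\left(\frac{29}{5}\right)^{2}} + \frac{1636}{779} = \frac{33214}{\frac{841}{25}} + \frac{1636}{779} = 33214 \cdot \frac{25}{841} + \frac{1636}{779} = \frac{830350}{841} + \frac{1636}{779} = \frac{648218526}{655139}$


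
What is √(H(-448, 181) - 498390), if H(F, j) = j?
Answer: I*√498209 ≈ 705.84*I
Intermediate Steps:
√(H(-448, 181) - 498390) = √(181 - 498390) = √(-498209) = I*√498209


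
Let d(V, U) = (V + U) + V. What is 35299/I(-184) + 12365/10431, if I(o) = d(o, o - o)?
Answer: -363653549/3838608 ≈ -94.736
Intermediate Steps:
d(V, U) = U + 2*V (d(V, U) = (U + V) + V = U + 2*V)
I(o) = 2*o (I(o) = (o - o) + 2*o = 0 + 2*o = 2*o)
35299/I(-184) + 12365/10431 = 35299/((2*(-184))) + 12365/10431 = 35299/(-368) + 12365*(1/10431) = 35299*(-1/368) + 12365/10431 = -35299/368 + 12365/10431 = -363653549/3838608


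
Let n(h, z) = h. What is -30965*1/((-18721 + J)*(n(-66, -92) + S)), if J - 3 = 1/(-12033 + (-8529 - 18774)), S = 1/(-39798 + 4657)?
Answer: -42803116932840/1707685447844443 ≈ -0.025065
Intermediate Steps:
S = -1/35141 (S = 1/(-35141) = -1/35141 ≈ -2.8457e-5)
J = 118007/39336 (J = 3 + 1/(-12033 + (-8529 - 18774)) = 3 + 1/(-12033 - 27303) = 3 + 1/(-39336) = 3 - 1/39336 = 118007/39336 ≈ 3.0000)
-30965*1/((-18721 + J)*(n(-66, -92) + S)) = -30965*1/((-18721 + 118007/39336)*(-66 - 1/35141)) = -30965/((-736291249/39336*(-2319307/35141))) = -30965/1707685447844443/1382306376 = -30965*1382306376/1707685447844443 = -42803116932840/1707685447844443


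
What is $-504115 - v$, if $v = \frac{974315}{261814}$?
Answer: $- \frac{131985338925}{261814} \approx -5.0412 \cdot 10^{5}$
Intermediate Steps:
$v = \frac{974315}{261814}$ ($v = 974315 \cdot \frac{1}{261814} = \frac{974315}{261814} \approx 3.7214$)
$-504115 - v = -504115 - \frac{974315}{261814} = - \frac{131985338925}{261814}$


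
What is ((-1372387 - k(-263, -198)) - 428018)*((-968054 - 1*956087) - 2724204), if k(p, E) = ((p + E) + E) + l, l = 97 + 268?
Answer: 8367536966295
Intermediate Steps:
l = 365
k(p, E) = 365 + p + 2*E (k(p, E) = ((p + E) + E) + 365 = ((E + p) + E) + 365 = (p + 2*E) + 365 = 365 + p + 2*E)
((-1372387 - k(-263, -198)) - 428018)*((-968054 - 1*956087) - 2724204) = ((-1372387 - (365 - 263 + 2*(-198))) - 428018)*((-968054 - 1*956087) - 2724204) = ((-1372387 - (365 - 263 - 396)) - 428018)*((-968054 - 956087) - 2724204) = ((-1372387 - 1*(-294)) - 428018)*(-1924141 - 2724204) = ((-1372387 + 294) - 428018)*(-4648345) = (-1372093 - 428018)*(-4648345) = -1800111*(-4648345) = 8367536966295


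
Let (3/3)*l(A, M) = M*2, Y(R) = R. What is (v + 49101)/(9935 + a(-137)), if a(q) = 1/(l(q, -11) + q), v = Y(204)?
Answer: 7839495/1579664 ≈ 4.9628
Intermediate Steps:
l(A, M) = 2*M (l(A, M) = M*2 = 2*M)
v = 204
a(q) = 1/(-22 + q) (a(q) = 1/(2*(-11) + q) = 1/(-22 + q))
(v + 49101)/(9935 + a(-137)) = (204 + 49101)/(9935 + 1/(-22 - 137)) = 49305/(9935 + 1/(-159)) = 49305/(9935 - 1/159) = 49305/(1579664/159) = 49305*(159/1579664) = 7839495/1579664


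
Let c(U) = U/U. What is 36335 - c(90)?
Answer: 36334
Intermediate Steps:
c(U) = 1
36335 - c(90) = 36335 - 1*1 = 36335 - 1 = 36334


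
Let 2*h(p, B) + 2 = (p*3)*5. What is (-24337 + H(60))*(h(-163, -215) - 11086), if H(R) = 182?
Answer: 594671945/2 ≈ 2.9734e+8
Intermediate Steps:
h(p, B) = -1 + 15*p/2 (h(p, B) = -1 + ((p*3)*5)/2 = -1 + ((3*p)*5)/2 = -1 + (15*p)/2 = -1 + 15*p/2)
(-24337 + H(60))*(h(-163, -215) - 11086) = (-24337 + 182)*((-1 + (15/2)*(-163)) - 11086) = -24155*((-1 - 2445/2) - 11086) = -24155*(-2447/2 - 11086) = -24155*(-24619/2) = 594671945/2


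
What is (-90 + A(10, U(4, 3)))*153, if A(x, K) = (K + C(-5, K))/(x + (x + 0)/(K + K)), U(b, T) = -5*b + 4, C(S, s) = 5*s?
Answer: -2369358/155 ≈ -15286.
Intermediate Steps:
U(b, T) = 4 - 5*b
A(x, K) = 6*K/(x + x/(2*K)) (A(x, K) = (K + 5*K)/(x + (x + 0)/(K + K)) = (6*K)/(x + x/((2*K))) = (6*K)/(x + x*(1/(2*K))) = (6*K)/(x + x/(2*K)) = 6*K/(x + x/(2*K)))
(-90 + A(10, U(4, 3)))*153 = (-90 + 12*(4 - 5*4)**2/(10*(1 + 2*(4 - 5*4))))*153 = (-90 + 12*(4 - 20)**2*(1/10)/(1 + 2*(4 - 20)))*153 = (-90 + 12*(-16)**2*(1/10)/(1 + 2*(-16)))*153 = (-90 + 12*256*(1/10)/(1 - 32))*153 = (-90 + 12*256*(1/10)/(-31))*153 = (-90 + 12*256*(1/10)*(-1/31))*153 = (-90 - 1536/155)*153 = -15486/155*153 = -2369358/155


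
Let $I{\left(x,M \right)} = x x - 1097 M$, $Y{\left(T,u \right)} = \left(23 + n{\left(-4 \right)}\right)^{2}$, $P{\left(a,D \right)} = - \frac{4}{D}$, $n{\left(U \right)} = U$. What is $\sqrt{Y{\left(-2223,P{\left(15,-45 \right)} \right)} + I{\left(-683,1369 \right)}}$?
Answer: $i \sqrt{1034943} \approx 1017.3 i$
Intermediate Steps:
$Y{\left(T,u \right)} = 361$ ($Y{\left(T,u \right)} = \left(23 - 4\right)^{2} = 19^{2} = 361$)
$I{\left(x,M \right)} = x^{2} - 1097 M$
$\sqrt{Y{\left(-2223,P{\left(15,-45 \right)} \right)} + I{\left(-683,1369 \right)}} = \sqrt{361 + \left(\left(-683\right)^{2} - 1501793\right)} = \sqrt{361 + \left(466489 - 1501793\right)} = \sqrt{361 - 1035304} = \sqrt{-1034943} = i \sqrt{1034943}$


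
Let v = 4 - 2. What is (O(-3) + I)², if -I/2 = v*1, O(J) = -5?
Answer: 81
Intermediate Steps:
v = 2
I = -4 ≈ -4.0000
(O(-3) + I)² = (-5 - 4)² = (-9)² = 81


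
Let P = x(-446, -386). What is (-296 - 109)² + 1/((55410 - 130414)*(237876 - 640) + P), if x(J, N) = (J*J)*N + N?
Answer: 2931197429356649/17870430906 ≈ 1.6403e+5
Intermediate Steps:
x(J, N) = N + N*J² (x(J, N) = J²*N + N = N*J² + N = N + N*J²)
P = -76781962 (P = -386*(1 + (-446)²) = -386*(1 + 198916) = -386*198917 = -76781962)
(-296 - 109)² + 1/((55410 - 130414)*(237876 - 640) + P) = (-296 - 109)² + 1/((55410 - 130414)*(237876 - 640) - 76781962) = (-405)² + 1/(-75004*237236 - 76781962) = 164025 + 1/(-17793648944 - 76781962) = 164025 + 1/(-17870430906) = 164025 - 1/17870430906 = 2931197429356649/17870430906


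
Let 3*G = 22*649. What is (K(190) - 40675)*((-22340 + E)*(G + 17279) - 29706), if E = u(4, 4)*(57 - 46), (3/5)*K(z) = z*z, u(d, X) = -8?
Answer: -9634836984950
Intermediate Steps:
K(z) = 5*z²/3 (K(z) = 5*(z*z)/3 = 5*z²/3)
E = -88 (E = -8*(57 - 46) = -8*11 = -88)
G = 14278/3 (G = (22*649)/3 = (⅓)*14278 = 14278/3 ≈ 4759.3)
(K(190) - 40675)*((-22340 + E)*(G + 17279) - 29706) = ((5/3)*190² - 40675)*((-22340 - 88)*(14278/3 + 17279) - 29706) = ((5/3)*36100 - 40675)*(-22428*66115/3 - 29706) = (180500/3 - 40675)*(-494275740 - 29706) = (58475/3)*(-494305446) = -9634836984950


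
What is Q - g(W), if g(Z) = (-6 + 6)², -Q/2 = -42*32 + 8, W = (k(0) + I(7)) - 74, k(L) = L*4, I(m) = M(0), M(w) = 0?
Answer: 2672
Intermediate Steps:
I(m) = 0
k(L) = 4*L
W = -74 (W = (4*0 + 0) - 74 = (0 + 0) - 74 = 0 - 74 = -74)
Q = 2672 (Q = -2*(-42*32 + 8) = -2*(-1344 + 8) = -2*(-1336) = 2672)
g(Z) = 0 (g(Z) = 0² = 0)
Q - g(W) = 2672 - 1*0 = 2672 + 0 = 2672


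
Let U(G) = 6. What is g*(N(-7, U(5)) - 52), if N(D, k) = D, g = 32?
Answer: -1888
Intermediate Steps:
g*(N(-7, U(5)) - 52) = 32*(-7 - 52) = 32*(-59) = -1888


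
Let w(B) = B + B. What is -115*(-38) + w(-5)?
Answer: 4360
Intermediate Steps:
w(B) = 2*B
-115*(-38) + w(-5) = -115*(-38) + 2*(-5) = 4370 - 10 = 4360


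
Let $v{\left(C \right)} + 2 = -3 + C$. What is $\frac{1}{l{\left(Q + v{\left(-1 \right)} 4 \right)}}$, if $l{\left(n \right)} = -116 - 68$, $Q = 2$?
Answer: $- \frac{1}{184} \approx -0.0054348$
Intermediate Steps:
$v{\left(C \right)} = -5 + C$ ($v{\left(C \right)} = -2 + \left(-3 + C\right) = -5 + C$)
$l{\left(n \right)} = -184$
$\frac{1}{l{\left(Q + v{\left(-1 \right)} 4 \right)}} = \frac{1}{-184} = - \frac{1}{184}$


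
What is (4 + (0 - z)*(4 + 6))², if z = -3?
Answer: 1156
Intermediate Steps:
(4 + (0 - z)*(4 + 6))² = (4 + (0 - 1*(-3))*(4 + 6))² = (4 + (0 + 3)*10)² = (4 + 3*10)² = (4 + 30)² = 34² = 1156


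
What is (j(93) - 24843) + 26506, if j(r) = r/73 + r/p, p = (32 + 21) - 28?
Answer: 3044089/1825 ≈ 1668.0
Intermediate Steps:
p = 25 (p = 53 - 28 = 25)
j(r) = 98*r/1825 (j(r) = r/73 + r/25 = 98*r/1825)
(j(93) - 24843) + 26506 = ((98/1825)*93 - 24843) + 26506 = (9114/1825 - 24843) + 26506 = -45329361/1825 + 26506 = 3044089/1825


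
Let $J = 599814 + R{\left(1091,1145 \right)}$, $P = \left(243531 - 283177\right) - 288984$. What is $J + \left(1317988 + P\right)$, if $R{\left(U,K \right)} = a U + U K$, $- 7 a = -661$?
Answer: $\frac{20589720}{7} \approx 2.9414 \cdot 10^{6}$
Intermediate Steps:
$a = \frac{661}{7}$ ($a = \left(- \frac{1}{7}\right) \left(-661\right) = \frac{661}{7} \approx 94.429$)
$R{\left(U,K \right)} = \frac{661 U}{7} + K U$ ($R{\left(U,K \right)} = \frac{661 U}{7} + U K = \frac{661 U}{7} + K U$)
$P = -328630$ ($P = \left(243531 - 283177\right) - 288984 = -39646 - 288984 = -328630$)
$J = \frac{13664214}{7}$ ($J = 599814 + \frac{1}{7} \cdot 1091 \left(661 + 7 \cdot 1145\right) = 599814 + \frac{1}{7} \cdot 1091 \left(661 + 8015\right) = 599814 + \frac{1}{7} \cdot 1091 \cdot 8676 = 599814 + \frac{9465516}{7} = \frac{13664214}{7} \approx 1.952 \cdot 10^{6}$)
$J + \left(1317988 + P\right) = \frac{13664214}{7} + \left(1317988 - 328630\right) = \frac{13664214}{7} + 989358 = \frac{20589720}{7}$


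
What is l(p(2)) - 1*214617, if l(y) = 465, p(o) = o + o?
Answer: -214152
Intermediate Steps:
p(o) = 2*o
l(p(2)) - 1*214617 = 465 - 1*214617 = 465 - 214617 = -214152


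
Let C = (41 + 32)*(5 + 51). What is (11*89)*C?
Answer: 4002152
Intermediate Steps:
C = 4088 (C = 73*56 = 4088)
(11*89)*C = (11*89)*4088 = 979*4088 = 4002152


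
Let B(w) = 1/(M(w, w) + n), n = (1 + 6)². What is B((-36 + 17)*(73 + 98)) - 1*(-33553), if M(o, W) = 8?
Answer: 1912522/57 ≈ 33553.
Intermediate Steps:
n = 49 (n = 7² = 49)
B(w) = 1/57 (B(w) = 1/(8 + 49) = 1/57)
B((-36 + 17)*(73 + 98)) - 1*(-33553) = 1/57 - 1*(-33553) = 1/57 + 33553 = 1912522/57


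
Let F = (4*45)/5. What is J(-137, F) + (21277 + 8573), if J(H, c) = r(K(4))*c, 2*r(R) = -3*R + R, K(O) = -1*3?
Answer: 29958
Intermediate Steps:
K(O) = -3
r(R) = -R (r(R) = (-3*R + R)/2 = (-2*R)/2 = -R)
F = 36 (F = 180*(⅕) = 36)
J(H, c) = 3*c (J(H, c) = (-1*(-3))*c = 3*c)
J(-137, F) + (21277 + 8573) = 3*36 + (21277 + 8573) = 108 + 29850 = 29958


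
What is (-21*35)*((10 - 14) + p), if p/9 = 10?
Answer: -63210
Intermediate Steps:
p = 90 (p = 9*10 = 90)
(-21*35)*((10 - 14) + p) = (-21*35)*((10 - 14) + 90) = -735*(-4 + 90) = -735*86 = -63210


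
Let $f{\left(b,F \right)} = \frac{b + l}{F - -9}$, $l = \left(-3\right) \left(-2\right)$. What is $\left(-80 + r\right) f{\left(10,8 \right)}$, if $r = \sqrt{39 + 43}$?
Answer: $- \frac{1280}{17} + \frac{16 \sqrt{82}}{17} \approx -66.771$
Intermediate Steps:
$l = 6$
$r = \sqrt{82} \approx 9.0554$
$f{\left(b,F \right)} = \frac{6 + b}{9 + F}$ ($f{\left(b,F \right)} = \frac{b + 6}{F - -9} = \frac{6 + b}{F + 9} = \frac{6 + b}{9 + F}$)
$\left(-80 + r\right) f{\left(10,8 \right)} = \left(-80 + \sqrt{82}\right) \frac{6 + 10}{9 + 8} = \left(-80 + \sqrt{82}\right) \frac{1}{17} \cdot 16 = \left(-80 + \sqrt{82}\right) \frac{16}{17} = - \frac{1280}{17} + \frac{16 \sqrt{82}}{17}$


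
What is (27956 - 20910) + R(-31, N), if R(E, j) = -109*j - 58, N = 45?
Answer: 2083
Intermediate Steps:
R(E, j) = -58 - 109*j
(27956 - 20910) + R(-31, N) = (27956 - 20910) + (-58 - 109*45) = 7046 + (-58 - 4905) = 7046 - 4963 = 2083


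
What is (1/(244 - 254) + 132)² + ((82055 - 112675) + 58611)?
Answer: 4538861/100 ≈ 45389.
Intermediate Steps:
(1/(244 - 254) + 132)² + ((82055 - 112675) + 58611) = (1/(-10) + 132)² + (-30620 + 58611) = (-⅒ + 132)² + 27991 = (1319/10)² + 27991 = 1739761/100 + 27991 = 4538861/100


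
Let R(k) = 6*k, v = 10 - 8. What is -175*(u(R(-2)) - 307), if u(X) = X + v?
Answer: 55475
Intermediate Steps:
v = 2
u(X) = 2 + X (u(X) = X + 2 = 2 + X)
-175*(u(R(-2)) - 307) = -175*((2 + 6*(-2)) - 307) = -175*((2 - 12) - 307) = -175*(-10 - 307) = -175*(-317) = 55475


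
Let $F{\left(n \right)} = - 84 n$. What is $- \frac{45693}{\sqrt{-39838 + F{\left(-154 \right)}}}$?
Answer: $\frac{45693 i \sqrt{26902}}{26902} \approx 278.58 i$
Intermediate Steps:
$- \frac{45693}{\sqrt{-39838 + F{\left(-154 \right)}}} = - \frac{45693}{\sqrt{-39838 - -12936}} = - \frac{45693}{\sqrt{-39838 + 12936}} = - \frac{45693}{\sqrt{-26902}} = - \frac{45693}{i \sqrt{26902}} = - 45693 \left(- \frac{i \sqrt{26902}}{26902}\right) = \frac{45693 i \sqrt{26902}}{26902}$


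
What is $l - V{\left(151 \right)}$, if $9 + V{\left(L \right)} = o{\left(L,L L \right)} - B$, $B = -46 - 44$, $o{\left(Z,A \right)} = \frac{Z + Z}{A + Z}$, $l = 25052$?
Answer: $\frac{1897795}{76} \approx 24971.0$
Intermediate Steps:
$o{\left(Z,A \right)} = \frac{2 Z}{A + Z}$
$B = -90$
$V{\left(L \right)} = 81 + \frac{2 L}{L + L^{2}}$ ($V{\left(L \right)} = -9 + \left(\frac{2 L}{L L + L} - -90\right) = -9 + \left(\frac{2 L}{L^{2} + L} + 90\right) = -9 + \left(\frac{2 L}{L + L^{2}} + 90\right) = -9 + \left(90 + \frac{2 L}{L + L^{2}}\right) = 81 + \frac{2 L}{L + L^{2}}$)
$l - V{\left(151 \right)} = 25052 - \frac{83 + 81 \cdot 151}{1 + 151} = 25052 - \frac{83 + 12231}{152} = 25052 - \frac{1}{152} \cdot 12314 = 25052 - \frac{6157}{76} = \frac{1897795}{76}$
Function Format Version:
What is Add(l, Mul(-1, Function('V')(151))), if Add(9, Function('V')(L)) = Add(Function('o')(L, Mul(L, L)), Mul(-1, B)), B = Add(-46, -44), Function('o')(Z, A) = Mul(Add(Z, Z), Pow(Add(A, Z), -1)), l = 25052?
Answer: Rational(1897795, 76) ≈ 24971.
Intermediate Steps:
Function('o')(Z, A) = Mul(2, Z, Pow(Add(A, Z), -1)) (Function('o')(Z, A) = Mul(Mul(2, Z), Pow(Add(A, Z), -1)) = Mul(2, Z, Pow(Add(A, Z), -1)))
B = -90
Function('V')(L) = Add(81, Mul(2, L, Pow(Add(L, Pow(L, 2)), -1))) (Function('V')(L) = Add(-9, Add(Mul(2, L, Pow(Add(Mul(L, L), L), -1)), Mul(-1, -90))) = Add(-9, Add(Mul(2, L, Pow(Add(Pow(L, 2), L), -1)), 90)) = Add(-9, Add(Mul(2, L, Pow(Add(L, Pow(L, 2)), -1)), 90)) = Add(-9, Add(90, Mul(2, L, Pow(Add(L, Pow(L, 2)), -1)))) = Add(81, Mul(2, L, Pow(Add(L, Pow(L, 2)), -1))))
Add(l, Mul(-1, Function('V')(151))) = Add(25052, Mul(-1, Mul(Pow(Add(1, 151), -1), Add(83, Mul(81, 151))))) = Add(25052, Mul(-1, Mul(Pow(152, -1), Add(83, 12231)))) = Add(25052, Mul(-1, Mul(Rational(1, 152), 12314))) = Add(25052, Mul(-1, Rational(6157, 76))) = Add(25052, Rational(-6157, 76)) = Rational(1897795, 76)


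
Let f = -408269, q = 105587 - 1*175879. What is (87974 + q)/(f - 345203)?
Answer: -8841/376736 ≈ -0.023467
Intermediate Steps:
q = -70292 (q = 105587 - 175879 = -70292)
(87974 + q)/(f - 345203) = (87974 - 70292)/(-408269 - 345203) = 17682/(-753472) = 17682*(-1/753472) = -8841/376736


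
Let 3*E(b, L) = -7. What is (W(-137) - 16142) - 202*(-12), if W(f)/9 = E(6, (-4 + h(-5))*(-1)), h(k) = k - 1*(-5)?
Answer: -13739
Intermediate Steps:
h(k) = 5 + k (h(k) = k + 5 = 5 + k)
E(b, L) = -7/3 (E(b, L) = (⅓)*(-7) = -7/3)
W(f) = -21 (W(f) = 9*(-7/3) = -21)
(W(-137) - 16142) - 202*(-12) = (-21 - 16142) - 202*(-12) = -16163 - 1*(-2424) = -16163 + 2424 = -13739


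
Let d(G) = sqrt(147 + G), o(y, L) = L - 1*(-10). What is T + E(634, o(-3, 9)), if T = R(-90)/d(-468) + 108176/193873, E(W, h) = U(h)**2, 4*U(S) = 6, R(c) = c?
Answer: 2177561/775492 + 30*I*sqrt(321)/107 ≈ 2.808 + 5.0233*I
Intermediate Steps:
o(y, L) = 10 + L (o(y, L) = L + 10 = 10 + L)
U(S) = 3/2 (U(S) = (1/4)*6 = 3/2)
E(W, h) = 9/4 (E(W, h) = (3/2)**2 = 9/4)
T = 108176/193873 + 30*I*sqrt(321)/107 (T = -90/sqrt(147 - 468) + 108176/193873 = -90*(-I*sqrt(321)/321) + 108176*(1/193873) = -90*(-I*sqrt(321)/321) + 108176/193873 = -(-30)*I*sqrt(321)/107 + 108176/193873 = 30*I*sqrt(321)/107 + 108176/193873 = 108176/193873 + 30*I*sqrt(321)/107 ≈ 0.55797 + 5.0233*I)
T + E(634, o(-3, 9)) = (108176/193873 + 30*I*sqrt(321)/107) + 9/4 = 2177561/775492 + 30*I*sqrt(321)/107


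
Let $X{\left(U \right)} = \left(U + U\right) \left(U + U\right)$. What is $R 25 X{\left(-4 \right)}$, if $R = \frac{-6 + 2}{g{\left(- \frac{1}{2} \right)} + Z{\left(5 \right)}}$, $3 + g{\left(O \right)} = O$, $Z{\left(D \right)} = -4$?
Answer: $\frac{2560}{3} \approx 853.33$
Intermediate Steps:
$g{\left(O \right)} = -3 + O$
$X{\left(U \right)} = 4 U^{2}$ ($X{\left(U \right)} = 2 U 2 U = 4 U^{2}$)
$R = \frac{8}{15}$ ($R = \frac{-6 + 2}{\left(-3 - \frac{1}{2}\right) - 4} = - \frac{4}{\left(-3 - \frac{1}{2}\right) - 4} = - \frac{4}{- \frac{7}{2} - 4} = - \frac{4}{- \frac{15}{2}} = \left(-4\right) \left(- \frac{2}{15}\right) = \frac{8}{15} \approx 0.53333$)
$R 25 X{\left(-4 \right)} = \frac{8}{15} \cdot 25 \cdot 4 \left(-4\right)^{2} = \frac{40 \cdot 4 \cdot 16}{3} = \frac{40}{3} \cdot 64 = \frac{2560}{3}$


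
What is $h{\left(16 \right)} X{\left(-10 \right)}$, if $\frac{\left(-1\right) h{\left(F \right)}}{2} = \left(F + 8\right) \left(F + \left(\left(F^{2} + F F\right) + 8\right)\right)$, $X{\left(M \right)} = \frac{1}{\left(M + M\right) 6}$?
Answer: $\frac{1072}{5} \approx 214.4$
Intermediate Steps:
$X{\left(M \right)} = \frac{1}{12 M}$ ($X{\left(M \right)} = \frac{1}{2 M} \frac{1}{6} = \frac{1}{12 M}$)
$h{\left(F \right)} = - 2 \left(8 + F\right) \left(8 + F + 2 F^{2}\right)$ ($h{\left(F \right)} = - 2 \left(F + 8\right) \left(F + \left(\left(F^{2} + F F\right) + 8\right)\right) = - 2 \left(8 + F\right) \left(F + \left(\left(F^{2} + F^{2}\right) + 8\right)\right) = - 2 \left(8 + F\right) \left(F + \left(2 F^{2} + 8\right)\right) = - 2 \left(8 + F\right) \left(F + \left(8 + 2 F^{2}\right)\right) = - 2 \left(8 + F\right) \left(8 + F + 2 F^{2}\right)$)
$h{\left(16 \right)} X{\left(-10 \right)} = \left(-128 - 34 \cdot 16^{2} - 512 - 4 \cdot 16^{3}\right) \frac{1}{12 \left(-10\right)} = \left(-128 - 8704 - 512 - 16384\right) \frac{1}{12} \left(- \frac{1}{10}\right) = \left(-128 - 8704 - 512 - 16384\right) \left(- \frac{1}{120}\right) = \left(-25728\right) \left(- \frac{1}{120}\right) = \frac{1072}{5}$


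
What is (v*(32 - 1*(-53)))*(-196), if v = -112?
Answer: 1865920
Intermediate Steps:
(v*(32 - 1*(-53)))*(-196) = -112*(32 - 1*(-53))*(-196) = -112*(32 + 53)*(-196) = -112*85*(-196) = -9520*(-196) = 1865920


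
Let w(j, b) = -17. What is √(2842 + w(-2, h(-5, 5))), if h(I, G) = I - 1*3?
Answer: 5*√113 ≈ 53.151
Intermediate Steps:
h(I, G) = -3 + I (h(I, G) = I - 3 = -3 + I)
√(2842 + w(-2, h(-5, 5))) = √(2842 - 17) = √2825 = 5*√113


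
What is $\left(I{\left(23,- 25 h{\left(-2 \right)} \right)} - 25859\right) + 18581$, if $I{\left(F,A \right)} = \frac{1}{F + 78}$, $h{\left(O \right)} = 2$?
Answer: $- \frac{735077}{101} \approx -7278.0$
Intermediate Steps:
$I{\left(F,A \right)} = \frac{1}{78 + F}$
$\left(I{\left(23,- 25 h{\left(-2 \right)} \right)} - 25859\right) + 18581 = \left(\frac{1}{78 + 23} - 25859\right) + 18581 = \left(\frac{1}{101} - 25859\right) + 18581 = - \frac{2611758}{101} + 18581 = - \frac{735077}{101}$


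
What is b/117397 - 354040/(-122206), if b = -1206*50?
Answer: 2442443720/1024758413 ≈ 2.3834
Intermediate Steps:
b = -60300
b/117397 - 354040/(-122206) = -60300/117397 - 354040/(-122206) = -60300*1/117397 - 354040*(-1/122206) = -60300/117397 + 177020/61103 = 2442443720/1024758413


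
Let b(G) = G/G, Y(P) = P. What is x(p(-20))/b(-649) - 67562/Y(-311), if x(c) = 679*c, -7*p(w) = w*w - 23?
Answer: -11305397/311 ≈ -36352.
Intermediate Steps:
p(w) = 23/7 - w²/7 (p(w) = -(w*w - 23)/7 = -(w² - 23)/7 = -(-23 + w²)/7 = 23/7 - w²/7)
b(G) = 1
x(p(-20))/b(-649) - 67562/Y(-311) = (679*(23/7 - ⅐*(-20)²))/1 - 67562/(-311) = (679*(23/7 - ⅐*400))*1 - 67562*(-1/311) = (679*(23/7 - 400/7))*1 + 67562/311 = (679*(-377/7))*1 + 67562/311 = -36569*1 + 67562/311 = -36569 + 67562/311 = -11305397/311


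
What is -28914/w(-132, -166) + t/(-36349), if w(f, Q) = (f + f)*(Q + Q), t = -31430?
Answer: 283963609/530986192 ≈ 0.53479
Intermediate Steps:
w(f, Q) = 4*Q*f (w(f, Q) = (2*f)*(2*Q) = 4*Q*f)
-28914/w(-132, -166) + t/(-36349) = -28914/(4*(-166)*(-132)) - 31430/(-36349) = -28914/87648 - 31430*(-1/36349) = -28914*1/87648 + 31430/36349 = -4819/14608 + 31430/36349 = 283963609/530986192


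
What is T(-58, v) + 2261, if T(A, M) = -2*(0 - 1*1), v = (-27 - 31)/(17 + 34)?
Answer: 2263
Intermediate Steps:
v = -58/51 ≈ -1.1373
T(A, M) = 2 (T(A, M) = -2*(0 - 1) = -2*(-1) = 2)
T(-58, v) + 2261 = 2 + 2261 = 2263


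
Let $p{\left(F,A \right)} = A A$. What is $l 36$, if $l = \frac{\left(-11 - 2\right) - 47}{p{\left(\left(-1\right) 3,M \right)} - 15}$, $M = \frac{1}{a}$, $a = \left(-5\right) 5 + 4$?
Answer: $\frac{476280}{3307} \approx 144.02$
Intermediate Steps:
$a = -21$ ($a = -25 + 4 = -21$)
$M = - \frac{1}{21}$ ($M = \frac{1}{-21} = - \frac{1}{21} \approx -0.047619$)
$p{\left(F,A \right)} = A^{2}$
$l = \frac{13230}{3307}$ ($l = \frac{\left(-11 - 2\right) - 47}{\left(- \frac{1}{21}\right)^{2} - 15} = \frac{\left(-11 - 2\right) - 47}{\frac{1}{441} - 15} = \frac{-13 - 47}{- \frac{6614}{441}} = \left(-60\right) \left(- \frac{441}{6614}\right) = \frac{13230}{3307} \approx 4.0006$)
$l 36 = \frac{13230}{3307} \cdot 36 = \frac{476280}{3307}$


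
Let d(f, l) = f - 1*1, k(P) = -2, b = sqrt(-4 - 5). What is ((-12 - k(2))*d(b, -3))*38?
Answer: 380 - 1140*I ≈ 380.0 - 1140.0*I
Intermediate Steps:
b = 3*I (b = sqrt(-9) = 3*I ≈ 3.0*I)
d(f, l) = -1 + f (d(f, l) = f - 1 = -1 + f)
((-12 - k(2))*d(b, -3))*38 = ((-12 - 1*(-2))*(-1 + 3*I))*38 = ((-12 + 2)*(-1 + 3*I))*38 = -10*(-1 + 3*I)*38 = (10 - 30*I)*38 = 380 - 1140*I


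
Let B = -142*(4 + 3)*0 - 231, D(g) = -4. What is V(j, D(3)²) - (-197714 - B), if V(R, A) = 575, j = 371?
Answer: 198058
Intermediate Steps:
B = -231 (B = -994*0 - 231 = -142*0 - 231 = 0 - 231 = -231)
V(j, D(3)²) - (-197714 - B) = 575 - (-197714 - 1*(-231)) = 575 - (-197714 + 231) = 575 - 1*(-197483) = 575 + 197483 = 198058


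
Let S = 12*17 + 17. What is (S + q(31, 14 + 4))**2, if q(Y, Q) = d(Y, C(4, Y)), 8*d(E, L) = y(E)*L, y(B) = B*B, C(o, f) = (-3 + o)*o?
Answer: 1968409/4 ≈ 4.9210e+5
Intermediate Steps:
C(o, f) = o*(-3 + o)
y(B) = B**2
d(E, L) = L*E**2/8 (d(E, L) = (E**2*L)/8 = (L*E**2)/8 = L*E**2/8)
q(Y, Q) = Y**2/2 (q(Y, Q) = (4*(-3 + 4))*Y**2/8 = (4*1)*Y**2/8 = (1/8)*4*Y**2 = Y**2/2)
S = 221 (S = 204 + 17 = 221)
(S + q(31, 14 + 4))**2 = (221 + (1/2)*31**2)**2 = (221 + (1/2)*961)**2 = (221 + 961/2)**2 = (1403/2)**2 = 1968409/4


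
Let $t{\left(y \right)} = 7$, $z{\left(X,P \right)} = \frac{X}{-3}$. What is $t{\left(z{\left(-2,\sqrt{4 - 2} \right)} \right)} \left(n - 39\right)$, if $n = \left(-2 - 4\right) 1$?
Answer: $-315$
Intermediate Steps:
$z{\left(X,P \right)} = - \frac{X}{3}$ ($z{\left(X,P \right)} = X \left(- \frac{1}{3}\right) = - \frac{X}{3}$)
$n = -6$ ($n = \left(-6\right) 1 = -6$)
$t{\left(z{\left(-2,\sqrt{4 - 2} \right)} \right)} \left(n - 39\right) = 7 \left(-6 - 39\right) = 7 \left(-45\right) = -315$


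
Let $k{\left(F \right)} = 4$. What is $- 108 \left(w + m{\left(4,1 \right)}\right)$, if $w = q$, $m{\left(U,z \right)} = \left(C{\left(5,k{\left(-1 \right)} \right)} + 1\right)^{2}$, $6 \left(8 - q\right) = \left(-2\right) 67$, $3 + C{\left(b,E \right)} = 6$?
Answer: $-5004$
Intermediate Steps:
$C{\left(b,E \right)} = 3$ ($C{\left(b,E \right)} = -3 + 6 = 3$)
$q = \frac{91}{3}$ ($q = 8 - \frac{\left(-2\right) 67}{6} = 8 - - \frac{67}{3} = 8 + \frac{67}{3} = \frac{91}{3} \approx 30.333$)
$m{\left(U,z \right)} = 16$ ($m{\left(U,z \right)} = \left(3 + 1\right)^{2} = 4^{2} = 16$)
$w = \frac{91}{3} \approx 30.333$
$- 108 \left(w + m{\left(4,1 \right)}\right) = - 108 \left(\frac{91}{3} + 16\right) = \left(-108\right) \frac{139}{3} = -5004$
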